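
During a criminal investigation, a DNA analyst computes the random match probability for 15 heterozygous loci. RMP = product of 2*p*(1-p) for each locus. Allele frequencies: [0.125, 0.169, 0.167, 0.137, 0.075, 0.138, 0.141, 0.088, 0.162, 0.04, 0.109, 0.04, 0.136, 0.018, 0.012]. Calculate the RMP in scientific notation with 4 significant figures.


Computing RMP for 15 loci:
Locus 1: 2 * 0.125 * 0.875 = 0.21875
Locus 2: 2 * 0.169 * 0.831 = 0.280878
Locus 3: 2 * 0.167 * 0.833 = 0.278222
Locus 4: 2 * 0.137 * 0.863 = 0.236462
Locus 5: 2 * 0.075 * 0.925 = 0.13875
Locus 6: 2 * 0.138 * 0.862 = 0.237912
Locus 7: 2 * 0.141 * 0.859 = 0.242238
Locus 8: 2 * 0.088 * 0.912 = 0.160512
Locus 9: 2 * 0.162 * 0.838 = 0.271512
Locus 10: 2 * 0.04 * 0.96 = 0.0768
Locus 11: 2 * 0.109 * 0.891 = 0.194238
Locus 12: 2 * 0.04 * 0.96 = 0.0768
Locus 13: 2 * 0.136 * 0.864 = 0.235008
Locus 14: 2 * 0.018 * 0.982 = 0.035352
Locus 15: 2 * 0.012 * 0.988 = 0.023712
RMP = 3.179e-13

3.179e-13


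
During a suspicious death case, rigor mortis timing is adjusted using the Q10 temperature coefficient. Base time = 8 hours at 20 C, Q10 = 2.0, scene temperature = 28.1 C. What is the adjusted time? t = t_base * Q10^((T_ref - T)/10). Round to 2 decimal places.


Rigor mortis time adjustment:
Exponent = (T_ref - T_actual) / 10 = (20 - 28.1) / 10 = -0.81
Q10 factor = 2.0^-0.81 = 0.57038
t_adjusted = 8 * 0.57038 = 4.56 hours

4.56


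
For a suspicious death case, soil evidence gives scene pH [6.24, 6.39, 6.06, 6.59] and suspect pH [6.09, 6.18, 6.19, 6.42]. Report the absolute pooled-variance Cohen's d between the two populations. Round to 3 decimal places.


Pooled-variance Cohen's d for soil pH comparison:
Scene mean = 25.28 / 4 = 6.32
Suspect mean = 24.88 / 4 = 6.22
Scene sample variance s_s^2 = 0.0506
Suspect sample variance s_c^2 = 0.0198
Pooled variance = ((n_s-1)*s_s^2 + (n_c-1)*s_c^2) / (n_s + n_c - 2) = 0.0352
Pooled SD = sqrt(0.0352) = 0.187617
Mean difference = 0.1
|d| = |0.1| / 0.187617 = 0.533

0.533


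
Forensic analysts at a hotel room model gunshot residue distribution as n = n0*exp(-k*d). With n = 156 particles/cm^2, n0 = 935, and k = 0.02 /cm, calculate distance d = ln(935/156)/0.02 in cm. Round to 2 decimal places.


GSR distance calculation:
n0/n = 935 / 156 = 5.99359
ln(n0/n) = 1.790691
d = 1.790691 / 0.02 = 89.53 cm

89.53


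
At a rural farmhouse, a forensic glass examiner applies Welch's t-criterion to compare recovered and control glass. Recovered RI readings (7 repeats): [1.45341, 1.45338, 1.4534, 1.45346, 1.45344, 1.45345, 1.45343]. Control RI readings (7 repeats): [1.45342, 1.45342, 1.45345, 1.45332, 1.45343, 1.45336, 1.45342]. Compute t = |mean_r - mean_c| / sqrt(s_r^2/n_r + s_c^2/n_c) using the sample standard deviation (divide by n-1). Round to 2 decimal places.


Welch's t-criterion for glass RI comparison:
Recovered mean = sum / n_r = 10.17397 / 7 = 1.4534243
Control mean = sum / n_c = 10.17382 / 7 = 1.4534029
Recovered sample variance s_r^2 = 8.28571e-10
Control sample variance s_c^2 = 2.09048e-09
Welch SE (unpooled) = sqrt(s_r^2/n_r + s_c^2/n_c) = sqrt(1.18367e-10 + 2.98639e-10) = sqrt(4.17006e-10) = 2.04207e-05
|mean_r - mean_c| = 2.14286e-05
t = 2.14286e-05 / 2.04207e-05 = 1.05

1.05


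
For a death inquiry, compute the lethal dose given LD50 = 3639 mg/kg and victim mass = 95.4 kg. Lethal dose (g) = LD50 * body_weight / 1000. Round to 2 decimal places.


Lethal dose calculation:
Lethal dose = LD50 * body_weight / 1000
= 3639 * 95.4 / 1000
= 347160.6 / 1000
= 347.16 g

347.16


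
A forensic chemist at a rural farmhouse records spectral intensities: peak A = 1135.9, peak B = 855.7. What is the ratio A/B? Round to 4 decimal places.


Spectral peak ratio:
Peak A = 1135.9 counts
Peak B = 855.7 counts
Ratio = 1135.9 / 855.7 = 1.3275

1.3275


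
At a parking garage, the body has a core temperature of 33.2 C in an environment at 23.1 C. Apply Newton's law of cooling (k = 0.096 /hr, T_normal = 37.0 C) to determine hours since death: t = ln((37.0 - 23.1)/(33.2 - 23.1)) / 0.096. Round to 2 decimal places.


Using Newton's law of cooling:
t = ln((T_normal - T_ambient) / (T_body - T_ambient)) / k
T_normal - T_ambient = 13.9
T_body - T_ambient = 10.1
Ratio = 1.376238
ln(ratio) = 0.319354
t = 0.319354 / 0.096 = 3.33 hours

3.33


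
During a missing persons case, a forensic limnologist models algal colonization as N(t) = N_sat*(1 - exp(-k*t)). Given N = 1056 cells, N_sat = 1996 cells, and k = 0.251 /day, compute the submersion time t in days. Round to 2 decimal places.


PMSI from diatom colonization curve:
N / N_sat = 1056 / 1996 = 0.529058
1 - N/N_sat = 0.470942
ln(1 - N/N_sat) = -0.75302
t = -ln(1 - N/N_sat) / k = -(-0.75302) / 0.251 = 3.00 days

3.00


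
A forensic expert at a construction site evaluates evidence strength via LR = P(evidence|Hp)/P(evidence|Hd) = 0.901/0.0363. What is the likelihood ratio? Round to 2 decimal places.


Likelihood ratio calculation:
LR = P(E|Hp) / P(E|Hd)
LR = 0.901 / 0.0363
LR = 24.82

24.82


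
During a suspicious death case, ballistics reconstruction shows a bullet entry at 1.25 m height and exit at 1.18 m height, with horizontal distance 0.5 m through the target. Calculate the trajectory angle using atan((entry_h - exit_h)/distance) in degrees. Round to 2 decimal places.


Bullet trajectory angle:
Height difference = 1.25 - 1.18 = 0.07 m
angle = atan(0.07 / 0.5)
angle = atan(0.14)
angle = 7.97 degrees

7.97


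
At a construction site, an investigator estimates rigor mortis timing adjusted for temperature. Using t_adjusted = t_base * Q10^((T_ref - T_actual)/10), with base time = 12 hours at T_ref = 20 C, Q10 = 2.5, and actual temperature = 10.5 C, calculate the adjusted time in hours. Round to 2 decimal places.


Rigor mortis time adjustment:
Exponent = (T_ref - T_actual) / 10 = (20 - 10.5) / 10 = 0.95
Q10 factor = 2.5^0.95 = 2.38805
t_adjusted = 12 * 2.38805 = 28.66 hours

28.66


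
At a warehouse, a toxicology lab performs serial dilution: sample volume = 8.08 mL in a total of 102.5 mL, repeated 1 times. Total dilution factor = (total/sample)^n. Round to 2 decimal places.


Dilution factor calculation:
Single dilution = V_total / V_sample = 102.5 / 8.08 ≈ 12.685644
Number of dilutions = 1
Total DF = (102.5 / 8.08)^1 (full precision, rounded at the end) = 12.69

12.69


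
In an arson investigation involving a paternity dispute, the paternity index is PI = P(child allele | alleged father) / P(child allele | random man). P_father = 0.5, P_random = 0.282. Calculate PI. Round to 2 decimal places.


Paternity Index calculation:
PI = P(allele|father) / P(allele|random)
PI = 0.5 / 0.282
PI = 1.77

1.77


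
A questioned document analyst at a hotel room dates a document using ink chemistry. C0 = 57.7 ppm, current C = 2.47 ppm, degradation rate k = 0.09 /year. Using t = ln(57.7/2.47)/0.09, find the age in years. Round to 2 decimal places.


Document age estimation:
C0/C = 57.7 / 2.47 = 23.360324
ln(C0/C) = 3.151039
t = 3.151039 / 0.09 = 35.01 years

35.01


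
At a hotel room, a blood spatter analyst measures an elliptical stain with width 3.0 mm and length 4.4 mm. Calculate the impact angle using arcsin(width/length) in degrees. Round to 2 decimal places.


Blood spatter impact angle calculation:
width / length = 3.0 / 4.4 = 0.681818
angle = arcsin(0.681818)
angle = 42.99 degrees

42.99


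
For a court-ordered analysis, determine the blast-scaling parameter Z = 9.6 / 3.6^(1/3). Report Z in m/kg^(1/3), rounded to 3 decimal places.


Scaled distance calculation:
W^(1/3) = 3.6^(1/3) = 1.532619
Z = R / W^(1/3) = 9.6 / 1.532619
Z = 6.264 m/kg^(1/3)

6.264


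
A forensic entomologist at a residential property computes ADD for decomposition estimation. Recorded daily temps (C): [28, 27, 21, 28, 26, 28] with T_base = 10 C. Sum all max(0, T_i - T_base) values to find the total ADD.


Computing ADD day by day:
Day 1: max(0, 28 - 10) = 18
Day 2: max(0, 27 - 10) = 17
Day 3: max(0, 21 - 10) = 11
Day 4: max(0, 28 - 10) = 18
Day 5: max(0, 26 - 10) = 16
Day 6: max(0, 28 - 10) = 18
Total ADD = 98

98


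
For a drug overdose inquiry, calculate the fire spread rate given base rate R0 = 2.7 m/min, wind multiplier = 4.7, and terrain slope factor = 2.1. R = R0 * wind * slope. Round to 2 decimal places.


Fire spread rate calculation:
R = R0 * wind_factor * slope_factor
= 2.7 * 4.7 * 2.1
= 12.69 * 2.1
= 26.65 m/min

26.65


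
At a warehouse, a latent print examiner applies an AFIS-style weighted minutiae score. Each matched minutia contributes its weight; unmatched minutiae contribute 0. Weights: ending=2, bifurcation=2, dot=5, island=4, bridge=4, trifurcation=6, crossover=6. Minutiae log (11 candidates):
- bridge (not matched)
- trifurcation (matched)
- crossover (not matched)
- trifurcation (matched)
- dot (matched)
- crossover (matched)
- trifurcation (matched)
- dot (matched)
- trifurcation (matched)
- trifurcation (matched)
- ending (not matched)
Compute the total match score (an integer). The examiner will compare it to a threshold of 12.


Weighted minutiae match score:
  bridge: not matched, +0
  trifurcation: matched, +6 (running total 6)
  crossover: not matched, +0
  trifurcation: matched, +6 (running total 12)
  dot: matched, +5 (running total 17)
  crossover: matched, +6 (running total 23)
  trifurcation: matched, +6 (running total 29)
  dot: matched, +5 (running total 34)
  trifurcation: matched, +6 (running total 40)
  trifurcation: matched, +6 (running total 46)
  ending: not matched, +0
Total score = 46
Threshold = 12; verdict = identification

46


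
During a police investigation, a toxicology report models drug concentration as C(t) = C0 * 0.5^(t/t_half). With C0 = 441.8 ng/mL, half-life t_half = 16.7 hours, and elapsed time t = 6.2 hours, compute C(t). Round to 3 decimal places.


Drug concentration decay:
Number of half-lives = t / t_half = 6.2 / 16.7 = 0.371257
Decay factor = 0.5^0.371257 = 0.7731086
C(t) = 441.8 * 0.7731086 = 341.559 ng/mL

341.559


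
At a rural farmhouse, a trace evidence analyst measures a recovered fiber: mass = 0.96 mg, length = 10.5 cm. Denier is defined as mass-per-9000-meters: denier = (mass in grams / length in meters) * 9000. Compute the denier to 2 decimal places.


Denier calculation:
Mass in grams = 0.96 mg / 1000 = 0.00096 g
Length in meters = 10.5 cm / 100 = 0.105 m
Linear density = mass / length = 0.00096 / 0.105 = 0.00914286 g/m
Denier = (g/m) * 9000 = 0.00914286 * 9000 = 82.29

82.29


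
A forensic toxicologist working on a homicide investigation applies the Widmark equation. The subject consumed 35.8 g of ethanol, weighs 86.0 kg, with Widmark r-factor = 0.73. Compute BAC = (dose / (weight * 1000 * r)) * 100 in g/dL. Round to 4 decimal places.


Applying the Widmark formula:
BAC = (dose_g / (body_wt * 1000 * r)) * 100
Denominator = 86.0 * 1000 * 0.73 = 62780
BAC = (35.8 / 62780) * 100
BAC = 0.0570 g/dL

0.0570


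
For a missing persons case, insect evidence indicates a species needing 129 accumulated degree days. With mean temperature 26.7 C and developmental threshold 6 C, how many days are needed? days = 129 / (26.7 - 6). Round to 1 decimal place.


Insect development time:
Effective temperature = avg_temp - T_base = 26.7 - 6 = 20.7 C
Days = ADD / effective_temp = 129 / 20.7 = 6.2 days

6.2


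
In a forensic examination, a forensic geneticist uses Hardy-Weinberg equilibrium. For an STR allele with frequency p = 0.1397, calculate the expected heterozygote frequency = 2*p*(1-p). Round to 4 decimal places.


Hardy-Weinberg heterozygote frequency:
q = 1 - p = 1 - 0.1397 = 0.8603
2pq = 2 * 0.1397 * 0.8603 = 0.2404

0.2404


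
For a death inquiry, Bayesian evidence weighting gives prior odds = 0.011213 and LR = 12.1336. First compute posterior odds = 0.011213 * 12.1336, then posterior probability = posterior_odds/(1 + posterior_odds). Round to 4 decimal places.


Bayesian evidence evaluation:
Posterior odds = prior_odds * LR = 0.011213 * 12.1336 = 0.1360541
Posterior probability = posterior_odds / (1 + posterior_odds)
= 0.1360541 / (1 + 0.1360541)
= 0.1360541 / 1.1360541
= 0.1198

0.1198


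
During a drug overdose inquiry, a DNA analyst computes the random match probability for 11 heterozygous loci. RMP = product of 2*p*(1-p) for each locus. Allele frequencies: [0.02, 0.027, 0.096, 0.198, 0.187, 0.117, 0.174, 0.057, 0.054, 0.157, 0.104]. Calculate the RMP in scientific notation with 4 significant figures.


Computing RMP for 11 loci:
Locus 1: 2 * 0.02 * 0.98 = 0.0392
Locus 2: 2 * 0.027 * 0.973 = 0.052542
Locus 3: 2 * 0.096 * 0.904 = 0.173568
Locus 4: 2 * 0.198 * 0.802 = 0.317592
Locus 5: 2 * 0.187 * 0.813 = 0.304062
Locus 6: 2 * 0.117 * 0.883 = 0.206622
Locus 7: 2 * 0.174 * 0.826 = 0.287448
Locus 8: 2 * 0.057 * 0.943 = 0.107502
Locus 9: 2 * 0.054 * 0.946 = 0.102168
Locus 10: 2 * 0.157 * 0.843 = 0.264702
Locus 11: 2 * 0.104 * 0.896 = 0.186368
RMP = 1.111e-09

1.111e-09


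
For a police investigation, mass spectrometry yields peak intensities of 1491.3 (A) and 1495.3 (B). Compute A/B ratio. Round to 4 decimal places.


Spectral peak ratio:
Peak A = 1491.3 counts
Peak B = 1495.3 counts
Ratio = 1491.3 / 1495.3 = 0.9973

0.9973


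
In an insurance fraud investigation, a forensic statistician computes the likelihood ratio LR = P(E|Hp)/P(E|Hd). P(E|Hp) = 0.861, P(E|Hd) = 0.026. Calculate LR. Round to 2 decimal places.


Likelihood ratio calculation:
LR = P(E|Hp) / P(E|Hd)
LR = 0.861 / 0.026
LR = 33.12

33.12


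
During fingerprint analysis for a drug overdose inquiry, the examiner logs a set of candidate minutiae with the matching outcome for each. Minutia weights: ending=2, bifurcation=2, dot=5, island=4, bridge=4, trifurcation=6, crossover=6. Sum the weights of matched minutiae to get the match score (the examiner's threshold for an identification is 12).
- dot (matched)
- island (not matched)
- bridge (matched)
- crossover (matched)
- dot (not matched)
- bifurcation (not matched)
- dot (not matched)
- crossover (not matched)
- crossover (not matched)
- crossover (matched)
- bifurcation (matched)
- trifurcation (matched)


Weighted minutiae match score:
  dot: matched, +5 (running total 5)
  island: not matched, +0
  bridge: matched, +4 (running total 9)
  crossover: matched, +6 (running total 15)
  dot: not matched, +0
  bifurcation: not matched, +0
  dot: not matched, +0
  crossover: not matched, +0
  crossover: not matched, +0
  crossover: matched, +6 (running total 21)
  bifurcation: matched, +2 (running total 23)
  trifurcation: matched, +6 (running total 29)
Total score = 29
Threshold = 12; verdict = identification

29


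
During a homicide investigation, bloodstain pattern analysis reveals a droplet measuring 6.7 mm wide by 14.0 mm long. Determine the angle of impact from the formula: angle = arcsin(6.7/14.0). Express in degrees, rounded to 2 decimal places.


Blood spatter impact angle calculation:
width / length = 6.7 / 14.0 = 0.478571
angle = arcsin(0.478571)
angle = 28.59 degrees

28.59


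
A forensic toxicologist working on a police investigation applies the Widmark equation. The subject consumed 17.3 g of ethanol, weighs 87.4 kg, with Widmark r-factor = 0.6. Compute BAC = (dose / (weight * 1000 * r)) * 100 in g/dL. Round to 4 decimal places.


Applying the Widmark formula:
BAC = (dose_g / (body_wt * 1000 * r)) * 100
Denominator = 87.4 * 1000 * 0.6 = 52440
BAC = (17.3 / 52440) * 100
BAC = 0.0330 g/dL

0.0330


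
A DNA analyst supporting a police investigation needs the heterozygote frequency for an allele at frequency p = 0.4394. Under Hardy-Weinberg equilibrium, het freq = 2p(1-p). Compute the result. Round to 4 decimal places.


Hardy-Weinberg heterozygote frequency:
q = 1 - p = 1 - 0.4394 = 0.5606
2pq = 2 * 0.4394 * 0.5606 = 0.4927

0.4927


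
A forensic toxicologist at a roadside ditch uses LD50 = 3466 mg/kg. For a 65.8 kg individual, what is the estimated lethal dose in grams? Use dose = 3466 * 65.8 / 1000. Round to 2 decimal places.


Lethal dose calculation:
Lethal dose = LD50 * body_weight / 1000
= 3466 * 65.8 / 1000
= 228062.8 / 1000
= 228.06 g

228.06


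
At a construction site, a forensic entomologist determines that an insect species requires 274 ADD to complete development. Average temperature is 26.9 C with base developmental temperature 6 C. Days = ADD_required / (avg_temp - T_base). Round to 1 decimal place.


Insect development time:
Effective temperature = avg_temp - T_base = 26.9 - 6 = 20.9 C
Days = ADD / effective_temp = 274 / 20.9 = 13.1 days

13.1


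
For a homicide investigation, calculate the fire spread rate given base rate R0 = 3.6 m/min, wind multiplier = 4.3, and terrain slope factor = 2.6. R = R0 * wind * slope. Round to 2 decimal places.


Fire spread rate calculation:
R = R0 * wind_factor * slope_factor
= 3.6 * 4.3 * 2.6
= 15.48 * 2.6
= 40.25 m/min

40.25


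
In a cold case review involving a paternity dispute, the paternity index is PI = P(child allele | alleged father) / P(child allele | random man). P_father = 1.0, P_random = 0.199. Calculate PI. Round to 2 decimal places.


Paternity Index calculation:
PI = P(allele|father) / P(allele|random)
PI = 1.0 / 0.199
PI = 5.03

5.03


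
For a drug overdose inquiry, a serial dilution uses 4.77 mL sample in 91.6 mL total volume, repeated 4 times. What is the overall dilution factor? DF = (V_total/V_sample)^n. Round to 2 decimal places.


Dilution factor calculation:
Single dilution = V_total / V_sample = 91.6 / 4.77 ≈ 19.203354
Number of dilutions = 4
Total DF = (91.6 / 4.77)^4 (full precision, rounded at the end) = 135990.44

135990.44


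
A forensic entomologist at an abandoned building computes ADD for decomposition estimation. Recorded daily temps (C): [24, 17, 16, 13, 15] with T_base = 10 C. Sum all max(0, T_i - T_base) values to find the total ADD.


Computing ADD day by day:
Day 1: max(0, 24 - 10) = 14
Day 2: max(0, 17 - 10) = 7
Day 3: max(0, 16 - 10) = 6
Day 4: max(0, 13 - 10) = 3
Day 5: max(0, 15 - 10) = 5
Total ADD = 35

35


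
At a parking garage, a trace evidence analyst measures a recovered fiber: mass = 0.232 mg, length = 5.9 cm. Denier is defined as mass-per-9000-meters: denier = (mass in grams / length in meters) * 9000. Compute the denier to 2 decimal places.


Denier calculation:
Mass in grams = 0.232 mg / 1000 = 0.000232 g
Length in meters = 5.9 cm / 100 = 0.059 m
Linear density = mass / length = 0.000232 / 0.059 = 0.0039322 g/m
Denier = (g/m) * 9000 = 0.0039322 * 9000 = 35.39

35.39


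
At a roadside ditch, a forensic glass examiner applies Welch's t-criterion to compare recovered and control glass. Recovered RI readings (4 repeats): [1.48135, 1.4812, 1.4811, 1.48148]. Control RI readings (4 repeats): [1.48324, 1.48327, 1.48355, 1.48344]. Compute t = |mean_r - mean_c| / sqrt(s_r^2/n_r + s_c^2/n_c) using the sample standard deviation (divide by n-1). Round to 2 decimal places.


Welch's t-criterion for glass RI comparison:
Recovered mean = sum / n_r = 5.92513 / 4 = 1.4812825
Control mean = sum / n_c = 5.9335 / 4 = 1.483375
Recovered sample variance s_r^2 = 2.78917e-08
Control sample variance s_c^2 = 2.13667e-08
Welch SE (unpooled) = sqrt(s_r^2/n_r + s_c^2/n_c) = sqrt(6.97292e-09 + 5.34167e-09) = sqrt(1.23146e-08) = 0.000110971
|mean_r - mean_c| = 0.0020925
t = 0.0020925 / 0.000110971 = 18.86

18.86


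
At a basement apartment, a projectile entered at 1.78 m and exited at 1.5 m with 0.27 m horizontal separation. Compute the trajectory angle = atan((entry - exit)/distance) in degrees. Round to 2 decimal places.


Bullet trajectory angle:
Height difference = 1.78 - 1.5 = 0.28 m
angle = atan(0.28 / 0.27)
angle = atan(1.037037)
angle = 46.04 degrees

46.04


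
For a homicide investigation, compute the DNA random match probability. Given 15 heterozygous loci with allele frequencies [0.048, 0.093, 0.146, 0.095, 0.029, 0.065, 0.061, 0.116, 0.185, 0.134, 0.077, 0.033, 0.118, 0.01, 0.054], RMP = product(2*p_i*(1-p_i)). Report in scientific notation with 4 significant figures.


Computing RMP for 15 loci:
Locus 1: 2 * 0.048 * 0.952 = 0.091392
Locus 2: 2 * 0.093 * 0.907 = 0.168702
Locus 3: 2 * 0.146 * 0.854 = 0.249368
Locus 4: 2 * 0.095 * 0.905 = 0.17195
Locus 5: 2 * 0.029 * 0.971 = 0.056318
Locus 6: 2 * 0.065 * 0.935 = 0.12155
Locus 7: 2 * 0.061 * 0.939 = 0.114558
Locus 8: 2 * 0.116 * 0.884 = 0.205088
Locus 9: 2 * 0.185 * 0.815 = 0.30155
Locus 10: 2 * 0.134 * 0.866 = 0.232088
Locus 11: 2 * 0.077 * 0.923 = 0.142142
Locus 12: 2 * 0.033 * 0.967 = 0.063822
Locus 13: 2 * 0.118 * 0.882 = 0.208152
Locus 14: 2 * 0.01 * 0.99 = 0.0198
Locus 15: 2 * 0.054 * 0.946 = 0.102168
RMP = 2.843e-14

2.843e-14


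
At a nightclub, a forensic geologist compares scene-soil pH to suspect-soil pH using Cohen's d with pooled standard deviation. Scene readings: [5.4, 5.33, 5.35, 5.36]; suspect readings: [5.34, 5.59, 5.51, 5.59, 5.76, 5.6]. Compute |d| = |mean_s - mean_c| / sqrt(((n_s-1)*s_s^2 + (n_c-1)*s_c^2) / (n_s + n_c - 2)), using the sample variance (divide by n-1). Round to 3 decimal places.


Pooled-variance Cohen's d for soil pH comparison:
Scene mean = 21.44 / 4 = 5.36
Suspect mean = 33.39 / 6 = 5.565
Scene sample variance s_s^2 = 0.000867
Suspect sample variance s_c^2 = 0.01883
Pooled variance = ((n_s-1)*s_s^2 + (n_c-1)*s_c^2) / (n_s + n_c - 2) = 0.012094
Pooled SD = sqrt(0.012094) = 0.109973
Mean difference = -0.205
|d| = |-0.205| / 0.109973 = 1.864

1.864


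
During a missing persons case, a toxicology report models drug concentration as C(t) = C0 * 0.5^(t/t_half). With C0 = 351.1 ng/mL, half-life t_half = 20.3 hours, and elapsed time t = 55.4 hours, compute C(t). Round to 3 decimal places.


Drug concentration decay:
Number of half-lives = t / t_half = 55.4 / 20.3 = 2.729064
Decay factor = 0.5^2.729064 = 0.1508238
C(t) = 351.1 * 0.1508238 = 52.954 ng/mL

52.954


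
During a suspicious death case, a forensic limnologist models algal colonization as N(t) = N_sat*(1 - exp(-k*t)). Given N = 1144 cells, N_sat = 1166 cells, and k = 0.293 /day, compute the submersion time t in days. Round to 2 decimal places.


PMSI from diatom colonization curve:
N / N_sat = 1144 / 1166 = 0.981132
1 - N/N_sat = 0.018868
ln(1 - N/N_sat) = -3.970288
t = -ln(1 - N/N_sat) / k = -(-3.970288) / 0.293 = 13.55 days

13.55


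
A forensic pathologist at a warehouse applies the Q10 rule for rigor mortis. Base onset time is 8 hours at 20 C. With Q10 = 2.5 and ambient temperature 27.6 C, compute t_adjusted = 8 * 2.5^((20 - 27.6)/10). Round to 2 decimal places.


Rigor mortis time adjustment:
Exponent = (T_ref - T_actual) / 10 = (20 - 27.6) / 10 = -0.76
Q10 factor = 2.5^-0.76 = 0.49839
t_adjusted = 8 * 0.49839 = 3.99 hours

3.99


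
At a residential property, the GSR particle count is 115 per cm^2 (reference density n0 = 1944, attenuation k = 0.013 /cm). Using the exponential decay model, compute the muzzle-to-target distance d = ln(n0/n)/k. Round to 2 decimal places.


GSR distance calculation:
n0/n = 1944 / 115 = 16.904348
ln(n0/n) = 2.827571
d = 2.827571 / 0.013 = 217.51 cm

217.51


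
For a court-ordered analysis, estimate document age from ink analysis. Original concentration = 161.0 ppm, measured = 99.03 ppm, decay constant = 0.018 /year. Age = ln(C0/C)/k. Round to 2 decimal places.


Document age estimation:
C0/C = 161.0 / 99.03 = 1.62577
ln(C0/C) = 0.485982
t = 0.485982 / 0.018 = 27.00 years

27.00


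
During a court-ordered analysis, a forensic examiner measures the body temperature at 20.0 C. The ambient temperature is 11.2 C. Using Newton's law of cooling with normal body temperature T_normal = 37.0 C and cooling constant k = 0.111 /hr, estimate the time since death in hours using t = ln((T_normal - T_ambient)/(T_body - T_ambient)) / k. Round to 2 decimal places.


Using Newton's law of cooling:
t = ln((T_normal - T_ambient) / (T_body - T_ambient)) / k
T_normal - T_ambient = 25.8
T_body - T_ambient = 8.8
Ratio = 2.931818
ln(ratio) = 1.075623
t = 1.075623 / 0.111 = 9.69 hours

9.69


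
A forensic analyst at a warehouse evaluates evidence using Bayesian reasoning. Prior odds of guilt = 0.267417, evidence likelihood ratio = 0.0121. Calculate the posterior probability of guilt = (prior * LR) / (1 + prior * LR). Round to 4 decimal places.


Bayesian evidence evaluation:
Posterior odds = prior_odds * LR = 0.267417 * 0.0121 = 0.003235746
Posterior probability = posterior_odds / (1 + posterior_odds)
= 0.003235746 / (1 + 0.003235746)
= 0.003235746 / 1.003235746
= 0.0032

0.0032


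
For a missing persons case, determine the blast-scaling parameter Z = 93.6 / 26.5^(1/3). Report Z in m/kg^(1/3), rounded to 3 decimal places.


Scaled distance calculation:
W^(1/3) = 26.5^(1/3) = 2.981366
Z = R / W^(1/3) = 93.6 / 2.981366
Z = 31.395 m/kg^(1/3)

31.395


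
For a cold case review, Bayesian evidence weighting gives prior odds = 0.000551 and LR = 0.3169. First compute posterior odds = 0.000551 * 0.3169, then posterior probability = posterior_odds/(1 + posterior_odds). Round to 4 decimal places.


Bayesian evidence evaluation:
Posterior odds = prior_odds * LR = 0.000551 * 0.3169 = 0.0001746119
Posterior probability = posterior_odds / (1 + posterior_odds)
= 0.0001746119 / (1 + 0.0001746119)
= 0.0001746119 / 1.0001746119
= 0.0002

0.0002


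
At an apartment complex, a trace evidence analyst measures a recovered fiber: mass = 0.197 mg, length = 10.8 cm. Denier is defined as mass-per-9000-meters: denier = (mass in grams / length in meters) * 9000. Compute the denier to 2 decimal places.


Denier calculation:
Mass in grams = 0.197 mg / 1000 = 0.000197 g
Length in meters = 10.8 cm / 100 = 0.108 m
Linear density = mass / length = 0.000197 / 0.108 = 0.00182407 g/m
Denier = (g/m) * 9000 = 0.00182407 * 9000 = 16.42

16.42


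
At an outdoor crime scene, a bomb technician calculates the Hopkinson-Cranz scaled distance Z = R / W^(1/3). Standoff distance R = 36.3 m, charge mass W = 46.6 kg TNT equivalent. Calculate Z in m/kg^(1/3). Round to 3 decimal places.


Scaled distance calculation:
W^(1/3) = 46.6^(1/3) = 3.598559
Z = R / W^(1/3) = 36.3 / 3.598559
Z = 10.087 m/kg^(1/3)

10.087


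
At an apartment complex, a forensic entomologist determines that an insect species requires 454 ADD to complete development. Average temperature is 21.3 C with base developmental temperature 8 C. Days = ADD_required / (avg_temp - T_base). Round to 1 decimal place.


Insect development time:
Effective temperature = avg_temp - T_base = 21.3 - 8 = 13.3 C
Days = ADD / effective_temp = 454 / 13.3 = 34.1 days

34.1


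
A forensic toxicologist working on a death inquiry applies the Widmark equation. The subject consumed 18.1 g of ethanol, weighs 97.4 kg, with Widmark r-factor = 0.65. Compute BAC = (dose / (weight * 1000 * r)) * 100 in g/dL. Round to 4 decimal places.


Applying the Widmark formula:
BAC = (dose_g / (body_wt * 1000 * r)) * 100
Denominator = 97.4 * 1000 * 0.65 = 63310
BAC = (18.1 / 63310) * 100
BAC = 0.0286 g/dL

0.0286


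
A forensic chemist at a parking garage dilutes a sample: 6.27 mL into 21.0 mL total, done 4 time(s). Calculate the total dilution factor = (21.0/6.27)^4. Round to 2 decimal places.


Dilution factor calculation:
Single dilution = V_total / V_sample = 21.0 / 6.27 ≈ 3.349282
Number of dilutions = 4
Total DF = (21.0 / 6.27)^4 (full precision, rounded at the end) = 125.84

125.84


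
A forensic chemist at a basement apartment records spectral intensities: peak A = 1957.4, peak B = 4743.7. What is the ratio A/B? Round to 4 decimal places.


Spectral peak ratio:
Peak A = 1957.4 counts
Peak B = 4743.7 counts
Ratio = 1957.4 / 4743.7 = 0.4126

0.4126


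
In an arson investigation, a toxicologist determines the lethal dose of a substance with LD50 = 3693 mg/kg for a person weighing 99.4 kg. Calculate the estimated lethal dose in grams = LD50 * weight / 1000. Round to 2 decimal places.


Lethal dose calculation:
Lethal dose = LD50 * body_weight / 1000
= 3693 * 99.4 / 1000
= 367084.2 / 1000
= 367.08 g

367.08


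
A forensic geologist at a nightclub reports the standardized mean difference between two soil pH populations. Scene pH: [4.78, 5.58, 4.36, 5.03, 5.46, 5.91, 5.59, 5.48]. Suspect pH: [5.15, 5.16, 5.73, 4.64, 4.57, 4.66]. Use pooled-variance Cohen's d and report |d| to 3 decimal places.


Pooled-variance Cohen's d for soil pH comparison:
Scene mean = 42.19 / 8 = 5.27375
Suspect mean = 29.91 / 6 = 4.985
Scene sample variance s_s^2 = 0.259141
Suspect sample variance s_c^2 = 0.20195
Pooled variance = ((n_s-1)*s_s^2 + (n_c-1)*s_c^2) / (n_s + n_c - 2) = 0.235311
Pooled SD = sqrt(0.235311) = 0.485089
Mean difference = 0.28875
|d| = |0.28875| / 0.485089 = 0.595

0.595


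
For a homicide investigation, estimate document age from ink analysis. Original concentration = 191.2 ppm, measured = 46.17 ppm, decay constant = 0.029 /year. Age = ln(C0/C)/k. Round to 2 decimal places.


Document age estimation:
C0/C = 191.2 / 46.17 = 4.141217
ln(C0/C) = 1.42099
t = 1.42099 / 0.029 = 49.00 years

49.00


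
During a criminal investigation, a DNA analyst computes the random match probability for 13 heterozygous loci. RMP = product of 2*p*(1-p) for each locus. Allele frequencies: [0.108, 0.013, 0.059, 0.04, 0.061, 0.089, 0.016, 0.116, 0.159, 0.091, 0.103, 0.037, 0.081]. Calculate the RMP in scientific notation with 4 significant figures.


Computing RMP for 13 loci:
Locus 1: 2 * 0.108 * 0.892 = 0.192672
Locus 2: 2 * 0.013 * 0.987 = 0.025662
Locus 3: 2 * 0.059 * 0.941 = 0.111038
Locus 4: 2 * 0.04 * 0.96 = 0.0768
Locus 5: 2 * 0.061 * 0.939 = 0.114558
Locus 6: 2 * 0.089 * 0.911 = 0.162158
Locus 7: 2 * 0.016 * 0.984 = 0.031488
Locus 8: 2 * 0.116 * 0.884 = 0.205088
Locus 9: 2 * 0.159 * 0.841 = 0.267438
Locus 10: 2 * 0.091 * 0.909 = 0.165438
Locus 11: 2 * 0.103 * 0.897 = 0.184782
Locus 12: 2 * 0.037 * 0.963 = 0.071262
Locus 13: 2 * 0.081 * 0.919 = 0.148878
RMP = 4.387e-13

4.387e-13


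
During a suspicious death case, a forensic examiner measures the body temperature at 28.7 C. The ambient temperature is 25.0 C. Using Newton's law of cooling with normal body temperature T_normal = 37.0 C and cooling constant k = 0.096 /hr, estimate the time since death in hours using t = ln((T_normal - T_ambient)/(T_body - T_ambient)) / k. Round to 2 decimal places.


Using Newton's law of cooling:
t = ln((T_normal - T_ambient) / (T_body - T_ambient)) / k
T_normal - T_ambient = 12.0
T_body - T_ambient = 3.7
Ratio = 3.243243
ln(ratio) = 1.176574
t = 1.176574 / 0.096 = 12.26 hours

12.26


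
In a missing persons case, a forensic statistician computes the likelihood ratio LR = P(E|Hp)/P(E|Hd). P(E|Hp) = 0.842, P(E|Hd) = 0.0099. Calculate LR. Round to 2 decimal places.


Likelihood ratio calculation:
LR = P(E|Hp) / P(E|Hd)
LR = 0.842 / 0.0099
LR = 85.05

85.05


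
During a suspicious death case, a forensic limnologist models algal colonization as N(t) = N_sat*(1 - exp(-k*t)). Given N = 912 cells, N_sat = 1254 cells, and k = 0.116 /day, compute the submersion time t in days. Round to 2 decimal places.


PMSI from diatom colonization curve:
N / N_sat = 912 / 1254 = 0.727273
1 - N/N_sat = 0.272727
ln(1 - N/N_sat) = -1.299284
t = -ln(1 - N/N_sat) / k = -(-1.299284) / 0.116 = 11.20 days

11.20


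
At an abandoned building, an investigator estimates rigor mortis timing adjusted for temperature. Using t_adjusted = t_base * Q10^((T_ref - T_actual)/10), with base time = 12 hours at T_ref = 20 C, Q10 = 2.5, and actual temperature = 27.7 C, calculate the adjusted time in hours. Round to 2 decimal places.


Rigor mortis time adjustment:
Exponent = (T_ref - T_actual) / 10 = (20 - 27.7) / 10 = -0.77
Q10 factor = 2.5^-0.77 = 0.49384
t_adjusted = 12 * 0.49384 = 5.93 hours

5.93


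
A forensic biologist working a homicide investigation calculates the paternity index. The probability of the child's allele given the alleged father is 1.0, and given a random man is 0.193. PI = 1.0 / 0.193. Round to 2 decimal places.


Paternity Index calculation:
PI = P(allele|father) / P(allele|random)
PI = 1.0 / 0.193
PI = 5.18

5.18


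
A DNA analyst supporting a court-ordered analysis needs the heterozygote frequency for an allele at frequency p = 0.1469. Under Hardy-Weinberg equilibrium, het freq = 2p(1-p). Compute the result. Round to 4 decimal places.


Hardy-Weinberg heterozygote frequency:
q = 1 - p = 1 - 0.1469 = 0.8531
2pq = 2 * 0.1469 * 0.8531 = 0.2506

0.2506


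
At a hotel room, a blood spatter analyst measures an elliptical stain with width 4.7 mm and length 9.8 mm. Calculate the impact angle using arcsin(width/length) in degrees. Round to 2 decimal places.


Blood spatter impact angle calculation:
width / length = 4.7 / 9.8 = 0.479592
angle = arcsin(0.479592)
angle = 28.66 degrees

28.66


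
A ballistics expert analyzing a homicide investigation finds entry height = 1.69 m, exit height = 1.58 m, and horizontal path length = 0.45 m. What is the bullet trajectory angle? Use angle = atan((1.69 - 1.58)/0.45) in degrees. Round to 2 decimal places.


Bullet trajectory angle:
Height difference = 1.69 - 1.58 = 0.11 m
angle = atan(0.11 / 0.45)
angle = atan(0.244444)
angle = 13.74 degrees

13.74


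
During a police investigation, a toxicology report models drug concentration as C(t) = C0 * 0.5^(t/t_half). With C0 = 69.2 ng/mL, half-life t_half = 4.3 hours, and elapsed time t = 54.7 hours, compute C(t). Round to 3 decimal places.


Drug concentration decay:
Number of half-lives = t / t_half = 54.7 / 4.3 = 12.72093
Decay factor = 0.5^12.72093 = 0.00014812
C(t) = 69.2 * 0.00014812 = 0.010 ng/mL

0.010


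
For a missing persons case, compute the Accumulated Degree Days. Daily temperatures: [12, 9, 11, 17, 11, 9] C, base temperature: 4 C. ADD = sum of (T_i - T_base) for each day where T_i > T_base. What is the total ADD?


Computing ADD day by day:
Day 1: max(0, 12 - 4) = 8
Day 2: max(0, 9 - 4) = 5
Day 3: max(0, 11 - 4) = 7
Day 4: max(0, 17 - 4) = 13
Day 5: max(0, 11 - 4) = 7
Day 6: max(0, 9 - 4) = 5
Total ADD = 45

45


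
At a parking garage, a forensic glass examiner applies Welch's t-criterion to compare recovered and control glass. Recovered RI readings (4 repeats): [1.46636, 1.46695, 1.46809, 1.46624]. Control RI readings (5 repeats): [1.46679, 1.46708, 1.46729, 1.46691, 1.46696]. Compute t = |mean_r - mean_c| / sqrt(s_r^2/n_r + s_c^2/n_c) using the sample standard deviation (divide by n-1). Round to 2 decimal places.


Welch's t-criterion for glass RI comparison:
Recovered mean = sum / n_r = 5.86764 / 4 = 1.46691
Control mean = sum / n_c = 7.33503 / 5 = 1.467006
Recovered sample variance s_r^2 = 7.15133e-07
Control sample variance s_c^2 = 3.603e-08
Welch SE (unpooled) = sqrt(s_r^2/n_r + s_c^2/n_c) = sqrt(1.78783e-07 + 7.206e-09) = sqrt(1.85989e-07) = 0.000431264
|mean_r - mean_c| = 9.6e-05
t = 9.6e-05 / 0.000431264 = 0.22

0.22


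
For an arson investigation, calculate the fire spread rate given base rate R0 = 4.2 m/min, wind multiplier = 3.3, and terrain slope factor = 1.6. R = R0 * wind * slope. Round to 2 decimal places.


Fire spread rate calculation:
R = R0 * wind_factor * slope_factor
= 4.2 * 3.3 * 1.6
= 13.86 * 1.6
= 22.18 m/min

22.18


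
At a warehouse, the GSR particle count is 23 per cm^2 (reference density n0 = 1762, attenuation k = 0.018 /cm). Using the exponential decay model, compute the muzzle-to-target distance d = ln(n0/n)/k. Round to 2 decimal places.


GSR distance calculation:
n0/n = 1762 / 23 = 76.608696
ln(n0/n) = 4.338711
d = 4.338711 / 0.018 = 241.04 cm

241.04


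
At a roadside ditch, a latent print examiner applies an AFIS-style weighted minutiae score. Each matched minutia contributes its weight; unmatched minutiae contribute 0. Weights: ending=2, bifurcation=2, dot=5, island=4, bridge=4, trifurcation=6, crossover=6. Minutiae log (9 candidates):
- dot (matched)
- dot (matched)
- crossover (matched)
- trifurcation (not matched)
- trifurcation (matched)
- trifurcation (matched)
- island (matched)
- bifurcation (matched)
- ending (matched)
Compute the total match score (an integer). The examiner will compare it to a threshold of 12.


Weighted minutiae match score:
  dot: matched, +5 (running total 5)
  dot: matched, +5 (running total 10)
  crossover: matched, +6 (running total 16)
  trifurcation: not matched, +0
  trifurcation: matched, +6 (running total 22)
  trifurcation: matched, +6 (running total 28)
  island: matched, +4 (running total 32)
  bifurcation: matched, +2 (running total 34)
  ending: matched, +2 (running total 36)
Total score = 36
Threshold = 12; verdict = identification

36


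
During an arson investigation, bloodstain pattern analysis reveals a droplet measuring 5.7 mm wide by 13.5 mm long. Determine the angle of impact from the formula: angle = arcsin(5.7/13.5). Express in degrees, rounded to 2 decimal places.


Blood spatter impact angle calculation:
width / length = 5.7 / 13.5 = 0.422222
angle = arcsin(0.422222)
angle = 24.97 degrees

24.97


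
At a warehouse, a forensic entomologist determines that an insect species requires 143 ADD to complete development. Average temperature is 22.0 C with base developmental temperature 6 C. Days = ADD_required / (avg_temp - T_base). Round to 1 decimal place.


Insect development time:
Effective temperature = avg_temp - T_base = 22.0 - 6 = 16.0 C
Days = ADD / effective_temp = 143 / 16.0 = 8.9 days

8.9


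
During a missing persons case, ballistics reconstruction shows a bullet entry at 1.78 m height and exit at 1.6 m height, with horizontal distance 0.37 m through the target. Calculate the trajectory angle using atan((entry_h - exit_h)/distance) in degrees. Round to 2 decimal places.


Bullet trajectory angle:
Height difference = 1.78 - 1.6 = 0.18 m
angle = atan(0.18 / 0.37)
angle = atan(0.486486)
angle = 25.94 degrees

25.94


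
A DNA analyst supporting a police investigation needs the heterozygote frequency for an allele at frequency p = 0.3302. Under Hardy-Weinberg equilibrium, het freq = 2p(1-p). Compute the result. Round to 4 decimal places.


Hardy-Weinberg heterozygote frequency:
q = 1 - p = 1 - 0.3302 = 0.6698
2pq = 2 * 0.3302 * 0.6698 = 0.4423

0.4423


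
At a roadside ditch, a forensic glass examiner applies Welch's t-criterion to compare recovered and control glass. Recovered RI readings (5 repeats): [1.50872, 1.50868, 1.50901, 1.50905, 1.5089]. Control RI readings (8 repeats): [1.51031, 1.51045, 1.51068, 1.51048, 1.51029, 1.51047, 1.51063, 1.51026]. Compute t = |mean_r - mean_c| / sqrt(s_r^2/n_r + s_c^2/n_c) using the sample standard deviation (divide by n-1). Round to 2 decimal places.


Welch's t-criterion for glass RI comparison:
Recovered mean = sum / n_r = 7.54436 / 5 = 1.508872
Control mean = sum / n_c = 12.08357 / 8 = 1.5104462
Recovered sample variance s_r^2 = 2.787e-08
Control sample variance s_c^2 = 2.39696e-08
Welch SE (unpooled) = sqrt(s_r^2/n_r + s_c^2/n_c) = sqrt(5.574e-09 + 2.99621e-09) = sqrt(8.57021e-09) = 9.25754e-05
|mean_r - mean_c| = 0.00157425
t = 0.00157425 / 9.25754e-05 = 17.01

17.01


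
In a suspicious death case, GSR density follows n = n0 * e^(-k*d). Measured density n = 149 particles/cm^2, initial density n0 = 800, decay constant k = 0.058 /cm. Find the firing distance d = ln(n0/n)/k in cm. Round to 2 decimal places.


GSR distance calculation:
n0/n = 800 / 149 = 5.369128
ln(n0/n) = 1.680666
d = 1.680666 / 0.058 = 28.98 cm

28.98


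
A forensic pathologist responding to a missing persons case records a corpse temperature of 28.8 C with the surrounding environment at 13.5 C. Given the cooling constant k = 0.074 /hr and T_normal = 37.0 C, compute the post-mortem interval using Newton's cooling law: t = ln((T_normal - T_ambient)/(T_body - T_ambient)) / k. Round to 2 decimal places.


Using Newton's law of cooling:
t = ln((T_normal - T_ambient) / (T_body - T_ambient)) / k
T_normal - T_ambient = 23.5
T_body - T_ambient = 15.3
Ratio = 1.535948
ln(ratio) = 0.429148
t = 0.429148 / 0.074 = 5.80 hours

5.80


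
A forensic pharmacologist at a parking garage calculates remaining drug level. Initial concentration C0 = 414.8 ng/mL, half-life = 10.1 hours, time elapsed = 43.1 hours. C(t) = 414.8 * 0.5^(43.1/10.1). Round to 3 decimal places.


Drug concentration decay:
Number of half-lives = t / t_half = 43.1 / 10.1 = 4.267327
Decay factor = 0.5^4.267327 = 0.05192859
C(t) = 414.8 * 0.05192859 = 21.540 ng/mL

21.540
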